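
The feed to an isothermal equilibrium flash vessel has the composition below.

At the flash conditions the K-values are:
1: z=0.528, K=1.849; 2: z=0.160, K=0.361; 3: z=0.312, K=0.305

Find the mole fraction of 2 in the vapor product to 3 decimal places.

y_2 = 0.067

Let β = V/F and solve Σ zᵢ(Kᵢ−1)/(1+β(Kᵢ−1)) = 0.
Check two-phase: ΣzᵢKᵢ = 1.129 > 1 and Σzᵢ/Kᵢ = 1.752 > 1, so g(0) = 0.129 > 0 and g(1) = -0.752 < 0.
Iterate (Newton) starting at β = 0.47:
  β = 0.470: g = -0.1477, g' = -0.660 → β = 0.246
  β = 0.246: g = -0.0122, g' = -0.572 → β = 0.225
Converged at β = 0.225.
Compositions from xᵢ = zᵢ/(1+β(Kᵢ−1)), yᵢ = Kᵢxᵢ:
  1: x = 0.443, y = 0.820
  2: x = 0.187, y = 0.067
  3: x = 0.370, y = 0.113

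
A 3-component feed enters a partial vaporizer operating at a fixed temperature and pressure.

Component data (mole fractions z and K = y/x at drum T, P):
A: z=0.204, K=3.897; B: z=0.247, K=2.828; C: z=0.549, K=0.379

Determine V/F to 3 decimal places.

Newton–Raphson from V/F = 0.65:
  V/F = 0.650: g = -0.1604, g' = -0.974 → V/F = 0.485
  V/F = 0.485: g = -0.0031, g' = -0.961 → V/F = 0.482
Converged at V/F = 0.482.

V/F = 0.482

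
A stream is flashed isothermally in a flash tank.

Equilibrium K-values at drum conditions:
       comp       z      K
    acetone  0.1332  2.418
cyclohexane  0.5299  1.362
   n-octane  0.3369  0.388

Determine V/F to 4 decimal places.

V/F = 0.4390

Iterate (Newton) starting at V/F = 0.5:
  V/F = 0.5000: g = -0.02415, g' = -0.4035 → V/F = 0.4401
  V/F = 0.4401: g = -0.00044, g' = -0.3896 → V/F = 0.4390
Converged at V/F = 0.4390.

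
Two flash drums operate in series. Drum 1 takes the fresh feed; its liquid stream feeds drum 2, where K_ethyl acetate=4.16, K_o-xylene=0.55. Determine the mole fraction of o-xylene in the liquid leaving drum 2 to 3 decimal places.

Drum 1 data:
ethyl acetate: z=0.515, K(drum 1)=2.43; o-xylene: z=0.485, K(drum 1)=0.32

Drum 1:
Iterate (Newton) starting at ψ₁ = 0.5:
  ψ₁ = 0.500: g = -0.0703, g' = -0.873 → ψ₁ = 0.419
  ψ₁ = 0.419: g = -0.0011, g' = -0.850 → ψ₁ = 0.418
Converged at ψ₁ = 0.418.
Drum-1 compositions:
  ethyl acetate: x = 0.322, y = 0.783
  o-xylene: x = 0.678, y = 0.217
Drum-2 feed = drum-1 liquid: z₂ = (0.3223, 0.6777).
Drum 2:
Material balance + equilibrium reduce to Σ zᵢ(Kᵢ−1)/(1+ψ₂(Kᵢ−1)) = 0.
g(0) = ΣzᵢKᵢ − 1 = 0.713 and g(1) = 1 − Σzᵢ/Kᵢ = -0.310, so a root lies in (0, 1).
Binary case is linear: z₁(K₁−1)(1+ψ₂(K₂−1)) + z₂(K₂−1)(1+ψ₂(K₁−1)) = 0
⇒ ψ₂ = [z₁(K₁−1)+z₂(K₂−1)] / [−(K₁−1)(K₂−1)] = 0.7134/1.4220 = 0.502
  ethyl acetate: x = 0.125, y = 0.519
  o-xylene: x = 0.875, y = 0.481

x_o-xylene (drum 2) = 0.875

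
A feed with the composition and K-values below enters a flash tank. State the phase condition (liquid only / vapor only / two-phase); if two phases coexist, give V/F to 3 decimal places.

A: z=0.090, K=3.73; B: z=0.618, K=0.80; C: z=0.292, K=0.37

liquid only

ΣzᵢKᵢ = 0.938; Σzᵢ/Kᵢ = 1.586.
Since ΣzᵢKᵢ < 1 the mixture is below its bubble point — single liquid phase.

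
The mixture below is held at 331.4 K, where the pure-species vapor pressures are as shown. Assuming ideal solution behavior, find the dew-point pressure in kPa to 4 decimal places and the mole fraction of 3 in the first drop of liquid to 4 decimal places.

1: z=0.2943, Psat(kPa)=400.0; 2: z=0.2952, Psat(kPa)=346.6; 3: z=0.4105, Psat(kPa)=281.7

At the dew point ψ → 1, so Σzᵢ/Kᵢ = 1 with Kᵢ = Pᵢˢᵃᵗ/P ⇒ 1/P = Σzᵢ/Pᵢˢᵃᵗ.
1/P = 0.2943/400.0 + 0.2952/346.6 + 0.4105/281.7 = 0.0030447 ⇒ P = 328.4421 kPa
xᵢ = zᵢP/Pᵢˢᵃᵗ ⇒ x_3 = 0.4105·328.4421/281.7 = 0.4786

Pdew = 328.4421 kPa, x_3 = 0.4786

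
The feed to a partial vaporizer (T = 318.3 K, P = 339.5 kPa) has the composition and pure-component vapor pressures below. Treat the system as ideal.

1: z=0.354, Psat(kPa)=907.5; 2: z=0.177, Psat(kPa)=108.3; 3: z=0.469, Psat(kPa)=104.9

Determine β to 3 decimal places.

Raoult's law: Kᵢ = Pᵢˢᵃᵗ/P = Pᵢˢᵃᵗ/339.5.
  K_1 = 907.5/339.5 = 2.67305, K_2 = 108.3/339.5 = 0.31900, K_3 = 104.9/339.5 = 0.30898
Rachford–Rice: g(β) = Σ zᵢ(Kᵢ−1)/(1+β(Kᵢ−1)) = 0.
Feasibility: ΣzᵢKᵢ = 1.148, Σzᵢ/Kᵢ = 2.205 — both > 1, two phases present.
Iterate (Newton) starting at β = 0.5:
  β = 0.500: g = -0.3555, g' = -1.005 → β = 0.146
  β = 0.146: g = -0.0187, g' = -1.018 → β = 0.128
Converged at β = 0.128.

β = 0.128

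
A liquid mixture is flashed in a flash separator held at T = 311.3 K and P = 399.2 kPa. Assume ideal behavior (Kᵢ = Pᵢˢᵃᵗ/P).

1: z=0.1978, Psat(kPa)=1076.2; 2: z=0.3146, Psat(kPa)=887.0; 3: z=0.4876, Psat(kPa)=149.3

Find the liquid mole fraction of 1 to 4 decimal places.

Raoult's law: Kᵢ = Pᵢˢᵃᵗ/P = Pᵢˢᵃᵗ/399.2.
  K_1 = 1076.2/399.2 = 2.695892, K_2 = 887.0/399.2 = 2.221944, K_3 = 149.3/399.2 = 0.373998
Newton iteration, ψ⁰ = 0.5:
  ψ = 0.5000: g = -0.02415, g' = -0.7524 → ψ = 0.4679
  ψ = 0.4679: g = -0.00006, g' = -0.7492 → ψ = 0.4678
Converged at ψ = 0.4678.
Compositions from xᵢ = zᵢ/(1+ψ(Kᵢ−1)), yᵢ = Kᵢxᵢ:
  1: x = 0.1103, y = 0.2973
  2: x = 0.2002, y = 0.4448
  3: x = 0.6895, y = 0.2579

x_1 = 0.1103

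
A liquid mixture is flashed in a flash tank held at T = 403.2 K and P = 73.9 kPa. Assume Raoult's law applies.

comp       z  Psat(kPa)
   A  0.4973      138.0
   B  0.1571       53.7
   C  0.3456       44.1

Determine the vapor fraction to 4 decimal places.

ψ = 0.7778

Raoult's law: Kᵢ = Pᵢˢᵃᵗ/P = Pᵢˢᵃᵗ/73.9.
  K_A = 138.0/73.9 = 1.867388, K_B = 53.7/73.9 = 0.726658, K_C = 44.1/73.9 = 0.596752
Material balance + equilibrium reduce to Σ zᵢ(Kᵢ−1)/(1+ψ(Kᵢ−1)) = 0.
g(0) = ΣzᵢKᵢ − 1 = 0.2490 and g(1) = 1 − Σzᵢ/Kᵢ = -0.0616, so a root lies in (0, 1).
Newton iteration, ψ⁰ = 0.5:
  ψ = 0.5000: g = 0.07657, g' = -0.2859 → ψ = 0.7678
  ψ = 0.7678: g = 0.00271, g' = -0.2715 → ψ = 0.7778
Converged at ψ = 0.7778.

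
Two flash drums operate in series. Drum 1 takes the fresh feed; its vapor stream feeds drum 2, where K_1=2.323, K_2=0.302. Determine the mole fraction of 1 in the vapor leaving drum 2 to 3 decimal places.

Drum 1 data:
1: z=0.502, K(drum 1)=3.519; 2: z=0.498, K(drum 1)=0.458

Drum 1:
Let ψ₁ = V/F and solve Σ zᵢ(Kᵢ−1)/(1+ψ₁(Kᵢ−1)) = 0.
g(0) = ΣzᵢKᵢ − 1 = 0.995 and g(1) = 1 − Σzᵢ/Kᵢ = -0.230, so a root lies in (0, 1).
Newton–Raphson from ψ₁ = 0.64:
  ψ₁ = 0.640: g = 0.0708, g' = -0.810 → ψ₁ = 0.727
  ψ₁ = 0.727: g = 0.0008, g' = -0.796 → ψ₁ = 0.729
Converged at ψ₁ = 0.729.
Drum-1 compositions:
  1: x = 0.177, y = 0.623
  2: x = 0.823, y = 0.377
Drum-2 feed = drum-1 vapor: z₂ = (0.6231, 0.3769).
Drum 2:
Rachford–Rice: g(ψ₂) = Σ zᵢ(Kᵢ−1)/(1+ψ₂(Kᵢ−1)) = 0.
Check two-phase: ΣzᵢKᵢ = 1.561 > 1 and Σzᵢ/Kᵢ = 1.516 > 1, so g(0) = 0.561 > 0 and g(1) = -0.516 < 0.
Binary case is linear: z₁(K₁−1)(1+ψ₂(K₂−1)) + z₂(K₂−1)(1+ψ₂(K₁−1)) = 0
⇒ ψ₂ = [z₁(K₁−1)+z₂(K₂−1)] / [−(K₁−1)(K₂−1)] = 0.5613/0.9235 = 0.608
  1: x = 0.345, y = 0.802
  2: x = 0.655, y = 0.198

y_1 (drum 2) = 0.802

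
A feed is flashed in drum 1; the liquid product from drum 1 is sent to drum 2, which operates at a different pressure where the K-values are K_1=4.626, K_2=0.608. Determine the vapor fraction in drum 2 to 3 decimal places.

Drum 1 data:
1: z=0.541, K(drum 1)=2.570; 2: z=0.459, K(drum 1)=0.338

Drum 1:
Material balance + equilibrium reduce to Σ zᵢ(Kᵢ−1)/(1+ψ₁(Kᵢ−1)) = 0.
Feasibility: ΣzᵢKᵢ = 1.546, Σzᵢ/Kᵢ = 1.568 — both > 1, two phases present.
Binary case is linear: z₁(K₁−1)(1+ψ₁(K₂−1)) + z₂(K₂−1)(1+ψ₁(K₁−1)) = 0
⇒ ψ₁ = [z₁(K₁−1)+z₂(K₂−1)] / [−(K₁−1)(K₂−1)] = 0.5455/1.0393 = 0.525
Drum-1 compositions:
  1: x = 0.297, y = 0.762
  2: x = 0.703, y = 0.238
Drum-2 feed = drum-1 liquid: z₂ = (0.2966, 0.7034).
Drum 2:
Iterate (Newton) starting at ψ₂ = 0.36:
  ψ₂ = 0.360: g = 0.1455, g' = -0.880 → ψ₂ = 0.525
  ψ₂ = 0.525: g = 0.0230, g' = -0.634 → ψ₂ = 0.562
  ψ₂ = 0.562: g = 0.0006, g' = -0.601 → ψ₂ = 0.563
Converged at ψ₂ = 0.563.
  1: x = 0.098, y = 0.451
  2: x = 0.902, y = 0.549

V/F (drum 2) = 0.563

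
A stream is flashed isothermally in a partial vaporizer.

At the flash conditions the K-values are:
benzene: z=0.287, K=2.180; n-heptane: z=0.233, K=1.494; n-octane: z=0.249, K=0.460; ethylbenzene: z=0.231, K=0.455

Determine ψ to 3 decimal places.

Material balance + equilibrium reduce to Σ zᵢ(Kᵢ−1)/(1+ψ(Kᵢ−1)) = 0.
Check two-phase: ΣzᵢKᵢ = 1.193 > 1 and Σzᵢ/Kᵢ = 1.337 > 1, so g(0) = 0.193 > 0 and g(1) = -0.337 < 0.
Newton iteration, ψ⁰ = 0.5:
  ψ = 0.500: g = -0.0519, g' = -0.461 → ψ = 0.387
  ψ = 0.387: g = -0.0005, g' = -0.455 → ψ = 0.386
Converged at ψ = 0.386.

ψ = 0.386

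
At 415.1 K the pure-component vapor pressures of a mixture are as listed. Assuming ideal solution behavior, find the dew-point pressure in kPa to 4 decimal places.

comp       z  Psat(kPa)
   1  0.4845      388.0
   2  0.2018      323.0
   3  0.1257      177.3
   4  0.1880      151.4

At the dew point ψ → 1, so Σzᵢ/Kᵢ = 1 with Kᵢ = Pᵢˢᵃᵗ/P ⇒ 1/P = Σzᵢ/Pᵢˢᵃᵗ.
1/P = 0.4845/388.0 + 0.2018/323.0 + 0.1257/177.3 + 0.1880/151.4 = 0.0038242 ⇒ P = 261.4932 kPa

Pdew = 261.4932 kPa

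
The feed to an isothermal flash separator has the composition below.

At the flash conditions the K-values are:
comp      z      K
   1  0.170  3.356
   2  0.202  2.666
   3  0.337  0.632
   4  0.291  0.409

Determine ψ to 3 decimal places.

ψ = 0.456

Newton–Raphson from ψ = 0.48:
  ψ = 0.480: g = -0.0158, g' = -0.646 → ψ = 0.456
Converged at ψ = 0.456.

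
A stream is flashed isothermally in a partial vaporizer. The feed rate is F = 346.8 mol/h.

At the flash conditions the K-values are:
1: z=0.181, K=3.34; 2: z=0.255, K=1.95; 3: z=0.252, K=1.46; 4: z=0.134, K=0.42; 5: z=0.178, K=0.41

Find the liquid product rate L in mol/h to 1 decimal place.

Material balance + equilibrium reduce to Σ zᵢ(Kᵢ−1)/(1+V/F(Kᵢ−1)) = 0.
Check two-phase: ΣzᵢKᵢ = 1.599 > 1 and Σzᵢ/Kᵢ = 1.111 > 1, so g(0) = 0.599 > 0 and g(1) = -0.111 < 0.
Iterate (Newton) starting at V/F = 0.5:
  V/F = 0.500: g = 0.1952, g' = -0.566 → V/F = 0.845
  V/F = 0.845: g = -0.0019, g' = -0.630 → V/F = 0.842
Converged at V/F = 0.842.
Then V = V/F·F = 0.8422·346.8 = 292.1 mol/h and L = F − V = 54.7 mol/h.

L = 54.7 mol/h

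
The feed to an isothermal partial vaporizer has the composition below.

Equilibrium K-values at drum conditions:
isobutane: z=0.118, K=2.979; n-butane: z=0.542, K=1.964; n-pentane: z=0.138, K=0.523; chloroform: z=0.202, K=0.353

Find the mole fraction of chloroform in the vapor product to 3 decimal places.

Newton–Raphson from β = 0.6:
  β = 0.600: g = 0.1319, g' = -0.586 → β = 0.825
  β = 0.825: g = -0.0092, g' = -0.697 → β = 0.812
Converged at β = 0.812.
Compositions from xᵢ = zᵢ/(1+β(Kᵢ−1)), yᵢ = Kᵢxᵢ:
  isobutane: x = 0.045, y = 0.135
  n-butane: x = 0.304, y = 0.597
  n-pentane: x = 0.225, y = 0.118
  chloroform: x = 0.425, y = 0.150

y_chloroform = 0.150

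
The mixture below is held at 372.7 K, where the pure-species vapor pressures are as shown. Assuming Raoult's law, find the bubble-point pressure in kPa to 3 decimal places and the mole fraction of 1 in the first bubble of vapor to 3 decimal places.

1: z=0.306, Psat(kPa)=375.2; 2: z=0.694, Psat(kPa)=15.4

Pbub = 125.499 kPa, y_1 = 0.915

At the bubble point ψ → 0, so ΣzᵢKᵢ = 1 with Kᵢ = Pᵢˢᵃᵗ/P ⇒ P = ΣzᵢPᵢˢᵃᵗ.
P = 0.306·375.2 + 0.694·15.4 = 125.499 kPa
yᵢ = zᵢPᵢˢᵃᵗ/P ⇒ y_1 = 0.306·375.2/125.499 = 0.915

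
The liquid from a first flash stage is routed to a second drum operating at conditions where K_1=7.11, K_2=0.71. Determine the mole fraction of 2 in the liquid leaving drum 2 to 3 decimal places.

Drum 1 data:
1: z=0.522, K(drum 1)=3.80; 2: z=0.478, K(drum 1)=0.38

Drum 1:
Rachford–Rice: g(ψ₁) = Σ zᵢ(Kᵢ−1)/(1+ψ₁(Kᵢ−1)) = 0.
Check two-phase: ΣzᵢKᵢ = 2.165 > 1 and Σzᵢ/Kᵢ = 1.395 > 1, so g(0) = 1.165 > 0 and g(1) = -0.395 < 0.
Binary case is linear: z₁(K₁−1)(1+ψ₁(K₂−1)) + z₂(K₂−1)(1+ψ₁(K₁−1)) = 0
⇒ ψ₁ = [z₁(K₁−1)+z₂(K₂−1)] / [−(K₁−1)(K₂−1)] = 1.1652/1.7360 = 0.671
Drum-1 compositions:
  1: x = 0.181, y = 0.689
  2: x = 0.819, y = 0.311
Drum-2 feed = drum-1 liquid: z₂ = (0.1813, 0.8187).
Drum 2:
Rachford–Rice: g(ψ₂) = Σ zᵢ(Kᵢ−1)/(1+ψ₂(Kᵢ−1)) = 0.
Feasibility: ΣzᵢKᵢ = 1.870, Σzᵢ/Kᵢ = 1.179 — both > 1, two phases present.
Binary case is linear: z₁(K₁−1)(1+ψ₂(K₂−1)) + z₂(K₂−1)(1+ψ₂(K₁−1)) = 0
⇒ ψ₂ = [z₁(K₁−1)+z₂(K₂−1)] / [−(K₁−1)(K₂−1)] = 0.8702/1.7719 = 0.491
  1: x = 0.045, y = 0.322
  2: x = 0.955, y = 0.678

x_2 (drum 2) = 0.955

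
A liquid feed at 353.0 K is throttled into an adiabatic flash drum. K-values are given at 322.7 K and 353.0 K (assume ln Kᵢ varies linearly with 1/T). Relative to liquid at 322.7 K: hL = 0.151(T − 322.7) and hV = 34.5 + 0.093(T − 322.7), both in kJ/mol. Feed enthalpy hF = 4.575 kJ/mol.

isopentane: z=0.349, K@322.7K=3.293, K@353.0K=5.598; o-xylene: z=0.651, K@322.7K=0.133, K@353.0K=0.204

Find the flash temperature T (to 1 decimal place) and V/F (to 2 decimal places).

T = 323.8 K, V/F = 0.13

Adiabatic flash: solve Rachford–Rice at each trial T, then check hF = ψ·hV(T) + (1−ψ)·hL(T).
  T = 322.7 K: K = (3.293, 0.133), RR gives ψ = 0.119, H_out = 4.093 kJ/mol
  T = 353.0 K: K = (5.598, 0.204), RR gives ψ = 0.297, H_out = 14.295 kJ/mol
  T = 337.9 K: K = (4.349, 0.166), RR gives ψ = 0.224, H_out = 9.835 kJ/mol
  T = 330.3 K: K = (3.796, 0.149), RR gives ψ = 0.177, H_out = 7.189 kJ/mol
  T = 326.5 K: K = (3.539, 0.141), RR gives ψ = 0.150, H_out = 5.710 kJ/mol
  T = 324.6 K: K = (3.414, 0.137), RR gives ψ = 0.135, H_out = 4.920 kJ/mol
Linear interpolation between T = 322.7 (H_out = 4.093) and T = 324.6 (H_out = 4.920) on hF = 4.575 gives T ≈ 323.8 K, at which ψ = 0.13.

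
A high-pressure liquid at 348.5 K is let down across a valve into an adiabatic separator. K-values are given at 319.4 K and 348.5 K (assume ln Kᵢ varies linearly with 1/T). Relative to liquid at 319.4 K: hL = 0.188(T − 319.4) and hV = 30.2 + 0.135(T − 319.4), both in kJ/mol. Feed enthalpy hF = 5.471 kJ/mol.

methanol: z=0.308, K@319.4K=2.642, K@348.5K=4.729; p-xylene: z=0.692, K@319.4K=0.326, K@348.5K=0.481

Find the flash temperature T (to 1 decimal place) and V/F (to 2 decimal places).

Adiabatic flash: solve Rachford–Rice at each trial T, then check hF = ψ·hV(T) + (1−ψ)·hL(T).
  T = 319.4 K: K = (2.642, 0.326), RR gives ψ = 0.036, H_out = 1.073 kJ/mol
  T = 348.5 K: K = (4.729, 0.481), RR gives ψ = 0.408, H_out = 17.160 kJ/mol
  T = 333.9 K: K = (3.576, 0.399), RR gives ψ = 0.244, H_out = 9.906 kJ/mol
  T = 326.6 K: K = (3.081, 0.361), RR gives ψ = 0.150, H_out = 5.816 kJ/mol
  T = 323.0 K: K = (2.855, 0.343), RR gives ψ = 0.096, H_out = 3.561 kJ/mol
  T = 324.8 K: K = (2.967, 0.352), RR gives ψ = 0.124, H_out = 4.714 kJ/mol
Linear interpolation between T = 324.8 (H_out = 4.714) and T = 326.6 (H_out = 5.816) on hF = 5.471 gives T ≈ 326.0 K, at which ψ = 0.14.

T = 326.0 K, V/F = 0.14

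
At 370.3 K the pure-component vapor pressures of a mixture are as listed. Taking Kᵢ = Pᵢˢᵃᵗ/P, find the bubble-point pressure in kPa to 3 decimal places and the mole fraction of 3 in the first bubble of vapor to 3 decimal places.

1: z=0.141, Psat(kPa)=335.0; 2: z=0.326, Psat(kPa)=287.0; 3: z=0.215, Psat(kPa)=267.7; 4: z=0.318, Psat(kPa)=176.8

At the bubble point ψ → 0, so ΣzᵢKᵢ = 1 with Kᵢ = Pᵢˢᵃᵗ/P ⇒ P = ΣzᵢPᵢˢᵃᵗ.
P = 0.141·335.0 + 0.326·287.0 + 0.215·267.7 + 0.318·176.8 = 254.575 kPa
yᵢ = zᵢPᵢˢᵃᵗ/P ⇒ y_3 = 0.215·267.7/254.575 = 0.226

Pbub = 254.575 kPa, y_3 = 0.226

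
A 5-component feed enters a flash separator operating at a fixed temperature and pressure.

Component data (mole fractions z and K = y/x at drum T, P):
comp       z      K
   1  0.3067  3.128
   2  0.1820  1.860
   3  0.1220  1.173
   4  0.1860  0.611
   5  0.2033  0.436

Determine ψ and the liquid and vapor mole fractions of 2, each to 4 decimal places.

ψ = 0.8743, x_2 = 0.1039, y_2 = 0.1932

Rachford–Rice: g(ψ) = Σ zᵢ(Kᵢ−1)/(1+ψ(Kᵢ−1)) = 0.
Feasibility: ΣzᵢKᵢ = 1.6433, Σzᵢ/Kᵢ = 1.0706 — both > 1, two phases present.
Newton–Raphson from ψ = 0.3:
  ψ = 0.3000: g = 0.32291, g' = -0.7355 → ψ = 0.7390
  ψ = 0.7390: g = 0.06995, g' = -0.5086 → ψ = 0.8765
  ψ = 0.8765: g = -0.00121, g' = -0.5334 → ψ = 0.8743
Converged at ψ = 0.8743.
Compositions from xᵢ = zᵢ/(1+ψ(Kᵢ−1)), yᵢ = Kᵢxᵢ:
  1: x = 0.1072, y = 0.3354
  2: x = 0.1039, y = 0.1932
  3: x = 0.1060, y = 0.1243
  4: x = 0.2819, y = 0.1722
  5: x = 0.4011, y = 0.1749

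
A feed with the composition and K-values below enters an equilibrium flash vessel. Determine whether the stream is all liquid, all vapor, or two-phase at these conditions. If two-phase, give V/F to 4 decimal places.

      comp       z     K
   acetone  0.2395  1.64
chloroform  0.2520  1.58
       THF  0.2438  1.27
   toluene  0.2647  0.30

two-phase, V/F = 0.5055

ΣzᵢKᵢ = 1.1800; Σzᵢ/Kᵢ = 1.3798.
Both exceed 1, so a two-phase solution exists.
Newton iteration, ψ⁰ = 0.58:
  ψ = 0.5800: g = -0.03387, g' = -0.4805 → ψ = 0.5095
  ψ = 0.5095: g = -0.00174, g' = -0.4334 → ψ = 0.5055
Converged at ψ = 0.5055.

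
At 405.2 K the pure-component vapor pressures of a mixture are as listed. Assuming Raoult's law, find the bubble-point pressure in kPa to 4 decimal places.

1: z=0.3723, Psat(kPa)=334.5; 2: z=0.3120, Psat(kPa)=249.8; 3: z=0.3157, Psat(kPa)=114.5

Pbub = 238.6196 kPa

At the bubble point ψ → 0, so ΣzᵢKᵢ = 1 with Kᵢ = Pᵢˢᵃᵗ/P ⇒ P = ΣzᵢPᵢˢᵃᵗ.
P = 0.3723·334.5 + 0.3120·249.8 + 0.3157·114.5 = 238.6196 kPa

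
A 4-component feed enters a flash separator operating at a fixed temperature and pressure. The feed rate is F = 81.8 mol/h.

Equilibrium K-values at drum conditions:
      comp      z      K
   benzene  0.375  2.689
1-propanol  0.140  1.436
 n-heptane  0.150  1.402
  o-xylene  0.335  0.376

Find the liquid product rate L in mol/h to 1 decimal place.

Material balance + equilibrium reduce to Σ zᵢ(Kᵢ−1)/(1+ψ(Kᵢ−1)) = 0.
g(0) = ΣzᵢKᵢ − 1 = 0.546 and g(1) = 1 − Σzᵢ/Kᵢ = -0.235, so a root lies in (0, 1).
Newton iteration, ψ⁰ = 0.66:
  ψ = 0.660: g = 0.0391, g' = -0.647 → ψ = 0.720
  ψ = 0.720: g = -0.0009, g' = -0.678 → ψ = 0.719
Converged at ψ = 0.719.
Then V = ψ·F = 0.7192·81.8 = 58.8 mol/h and L = F − V = 23.0 mol/h.

L = 23.0 mol/h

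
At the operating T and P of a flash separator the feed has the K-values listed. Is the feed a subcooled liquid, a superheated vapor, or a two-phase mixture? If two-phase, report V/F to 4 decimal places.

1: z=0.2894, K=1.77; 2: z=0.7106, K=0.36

subcooled liquid

ΣzᵢKᵢ = 0.7681; Σzᵢ/Kᵢ = 2.1374.
Since ΣzᵢKᵢ < 1 the mixture is below its bubble point — single liquid phase.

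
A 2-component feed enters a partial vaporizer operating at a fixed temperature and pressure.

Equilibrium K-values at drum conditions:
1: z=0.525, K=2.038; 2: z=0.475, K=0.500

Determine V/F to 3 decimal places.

V/F = 0.592

Rachford–Rice: g(V/F) = Σ zᵢ(Kᵢ−1)/(1+V/F(Kᵢ−1)) = 0.
Feasibility: ΣzᵢKᵢ = 1.307, Σzᵢ/Kᵢ = 1.208 — both > 1, two phases present.
Binary case is linear: z₁(K₁−1)(1+V/F(K₂−1)) + z₂(K₂−1)(1+V/F(K₁−1)) = 0
⇒ V/F = [z₁(K₁−1)+z₂(K₂−1)] / [−(K₁−1)(K₂−1)] = 0.3074/0.5190 = 0.592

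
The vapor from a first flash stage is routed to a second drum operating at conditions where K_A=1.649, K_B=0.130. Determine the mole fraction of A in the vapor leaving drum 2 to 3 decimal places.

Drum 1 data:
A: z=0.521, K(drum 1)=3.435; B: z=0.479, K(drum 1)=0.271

Drum 1:
Material balance + equilibrium reduce to Σ zᵢ(Kᵢ−1)/(1+ψ₁(Kᵢ−1)) = 0.
Feasibility: ΣzᵢKᵢ = 1.919, Σzᵢ/Kᵢ = 1.919 — both > 1, two phases present.
Binary case is linear: z₁(K₁−1)(1+ψ₁(K₂−1)) + z₂(K₂−1)(1+ψ₁(K₁−1)) = 0
⇒ ψ₁ = [z₁(K₁−1)+z₂(K₂−1)] / [−(K₁−1)(K₂−1)] = 0.9194/1.7751 = 0.518
Drum-1 compositions:
  A: x = 0.230, y = 0.791
  B: x = 0.770, y = 0.209
Drum-2 feed = drum-1 vapor: z₂ = (0.7914, 0.2086).
Drum 2:
Rachford–Rice: g(ψ₂) = Σ zᵢ(Kᵢ−1)/(1+ψ₂(Kᵢ−1)) = 0.
Feasibility: ΣzᵢKᵢ = 1.332, Σzᵢ/Kᵢ = 2.084 — both > 1, two phases present.
Newton iteration, ψ₂⁰ = 0.5:
  ψ₂ = 0.500: g = 0.0667, g' = -0.685 → ψ₂ = 0.597
  ψ₂ = 0.597: g = -0.0077, g' = -0.857 → ψ₂ = 0.588
Converged at ψ₂ = 0.588.
  A: x = 0.573, y = 0.944
  B: x = 0.427, y = 0.056

y_A (drum 2) = 0.944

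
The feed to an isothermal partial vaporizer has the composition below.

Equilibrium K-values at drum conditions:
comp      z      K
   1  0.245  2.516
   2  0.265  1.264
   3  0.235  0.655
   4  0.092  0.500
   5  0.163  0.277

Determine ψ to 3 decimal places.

ψ = 0.352

Iterate (Newton) starting at ψ = 0.5:
  ψ = 0.500: g = -0.0708, g' = -0.487 → ψ = 0.355
  ψ = 0.355: g = -0.0013, g' = -0.478 → ψ = 0.352
Converged at ψ = 0.352.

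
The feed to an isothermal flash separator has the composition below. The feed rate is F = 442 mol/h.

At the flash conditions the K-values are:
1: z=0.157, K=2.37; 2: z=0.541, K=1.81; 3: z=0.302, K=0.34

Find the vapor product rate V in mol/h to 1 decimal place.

V = 321.6 mol/h

Material balance + equilibrium reduce to Σ zᵢ(Kᵢ−1)/(1+ψ(Kᵢ−1)) = 0.
Check two-phase: ΣzᵢKᵢ = 1.454 > 1 and Σzᵢ/Kᵢ = 1.253 > 1, so g(0) = 0.454 > 0 and g(1) = -0.253 < 0.
Iterate (Newton) starting at ψ = 0.5:
  ψ = 0.500: g = 0.1421, g' = -0.577 → ψ = 0.746
  ψ = 0.746: g = -0.0134, g' = -0.721 → ψ = 0.728
Converged at ψ = 0.728.
Then V = ψ·F = 0.7276·442 = 321.6 mol/h and L = F − V = 120.4 mol/h.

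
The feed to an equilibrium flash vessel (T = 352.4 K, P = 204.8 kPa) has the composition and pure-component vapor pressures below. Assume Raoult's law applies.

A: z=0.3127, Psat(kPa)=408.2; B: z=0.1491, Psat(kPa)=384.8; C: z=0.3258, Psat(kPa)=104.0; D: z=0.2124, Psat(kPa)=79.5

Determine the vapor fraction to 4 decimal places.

ψ = 0.2911

Raoult's law: Kᵢ = Pᵢˢᵃᵗ/P = Pᵢˢᵃᵗ/204.8.
  K_A = 408.2/204.8 = 1.993164, K_B = 384.8/204.8 = 1.878906, K_C = 104.0/204.8 = 0.507812, K_D = 79.5/204.8 = 0.388184
Iterate (Newton) starting at ψ = 0.5:
  ψ = 0.5000: g = -0.10137, g' = -0.4972 → ψ = 0.2961
  ψ = 0.2961: g = -0.00245, g' = -0.4834 → ψ = 0.2911
Converged at ψ = 0.2911.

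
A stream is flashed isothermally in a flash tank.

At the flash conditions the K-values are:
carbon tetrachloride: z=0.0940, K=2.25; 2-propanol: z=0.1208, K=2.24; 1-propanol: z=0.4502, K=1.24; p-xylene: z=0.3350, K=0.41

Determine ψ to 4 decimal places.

ψ = 0.4494

Material balance + equilibrium reduce to Σ zᵢ(Kᵢ−1)/(1+ψ(Kᵢ−1)) = 0.
Check two-phase: ΣzᵢKᵢ = 1.1777 > 1 and Σzᵢ/Kᵢ = 1.2758 > 1, so g(0) = 0.1777 > 0 and g(1) = -0.2758 < 0.
Newton–Raphson from ψ = 0.6:
  ψ = 0.6000: g = -0.05848, g' = -0.4083 → ψ = 0.4568
  ψ = 0.4568: g = -0.00277, g' = -0.3748 → ψ = 0.4494
Converged at ψ = 0.4494.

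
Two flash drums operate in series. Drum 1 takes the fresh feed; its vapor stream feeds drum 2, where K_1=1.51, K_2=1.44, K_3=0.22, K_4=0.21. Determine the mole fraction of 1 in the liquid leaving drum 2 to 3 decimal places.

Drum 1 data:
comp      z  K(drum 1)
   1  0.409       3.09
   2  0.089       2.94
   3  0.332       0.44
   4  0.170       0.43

Drum 1:
Material balance + equilibrium reduce to Σ zᵢ(Kᵢ−1)/(1+ψ₁(Kᵢ−1)) = 0.
Feasibility: ΣzᵢKᵢ = 1.745, Σzᵢ/Kᵢ = 1.313 — both > 1, two phases present.
Iterate (Newton) starting at ψ₁ = 0.5:
  ψ₁ = 0.500: g = 0.1119, g' = -0.822 → ψ₁ = 0.636
  ψ₁ = 0.636: g = 0.0035, g' = -0.783 → ψ₁ = 0.640
Converged at ψ₁ = 0.640.
Drum-1 compositions:
  1: x = 0.175, y = 0.540
  2: x = 0.040, y = 0.117
  3: x = 0.518, y = 0.228
  4: x = 0.268, y = 0.115
Drum-2 feed = drum-1 vapor: z₂ = (0.5404, 0.1167, 0.2278, 0.1151).
Drum 2:
Newton–Raphson from ψ₂ = 0.66:
  ψ₂ = 0.660: g = -0.3102, g' = -0.995 → ψ₂ = 0.348
  ψ₂ = 0.348: g = -0.0908, g' = -0.516 → ψ₂ = 0.172
  ψ₂ = 0.172: g = -0.0095, g' = -0.420 → ψ₂ = 0.150
Converged at ψ₂ = 0.150.
  1: x = 0.502, y = 0.758
  2: x = 0.109, y = 0.158
  3: x = 0.258, y = 0.057
  4: x = 0.131, y = 0.027

x_1 (drum 2) = 0.502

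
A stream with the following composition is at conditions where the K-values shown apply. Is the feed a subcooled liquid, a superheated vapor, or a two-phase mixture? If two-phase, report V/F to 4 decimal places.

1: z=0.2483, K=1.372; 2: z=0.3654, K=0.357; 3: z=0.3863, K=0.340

ΣzᵢKᵢ = 0.6025; Σzᵢ/Kᵢ = 2.3407.
Since ΣzᵢKᵢ < 1 the mixture is below its bubble point — single liquid phase.

subcooled liquid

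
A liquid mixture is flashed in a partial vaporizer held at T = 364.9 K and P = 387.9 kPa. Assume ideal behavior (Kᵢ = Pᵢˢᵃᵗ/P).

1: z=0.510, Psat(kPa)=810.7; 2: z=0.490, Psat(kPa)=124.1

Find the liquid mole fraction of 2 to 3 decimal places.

Raoult's law: Kᵢ = Pᵢˢᵃᵗ/P = Pᵢˢᵃᵗ/387.9.
  K_1 = 810.7/387.9 = 2.08997, K_2 = 124.1/387.9 = 0.31993
Material balance + equilibrium reduce to Σ zᵢ(Kᵢ−1)/(1+V/F(Kᵢ−1)) = 0.
Check two-phase: ΣzᵢKᵢ = 1.223 > 1 and Σzᵢ/Kᵢ = 1.776 > 1, so g(0) = 0.223 > 0 and g(1) = -0.776 < 0.
Newton–Raphson from V/F = 0.51:
  V/F = 0.510: g = -0.1529, g' = -0.781 → V/F = 0.314
  V/F = 0.314: g = -0.0098, g' = -0.703 → V/F = 0.300
Converged at V/F = 0.300.
Compositions from xᵢ = zᵢ/(1+V/F(Kᵢ−1)), yᵢ = Kᵢxᵢ:
  1: x = 0.384, y = 0.803
  2: x = 0.616, y = 0.197

x_2 = 0.616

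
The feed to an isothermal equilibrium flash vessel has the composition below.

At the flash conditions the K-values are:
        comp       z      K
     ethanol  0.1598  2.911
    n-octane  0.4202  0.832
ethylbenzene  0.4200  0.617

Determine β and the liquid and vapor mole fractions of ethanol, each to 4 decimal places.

Material balance + equilibrium reduce to Σ zᵢ(Kᵢ−1)/(1+β(Kᵢ−1)) = 0.
Feasibility: ΣzᵢKᵢ = 1.0739, Σzᵢ/Kᵢ = 1.2407 — both > 1, two phases present.
Newton–Raphson from β = 0.48:
  β = 0.4800: g = -0.11460, g' = -0.2653 → β = 0.0480
  β = 0.0480: g = 0.04469, g' = -0.5656 → β = 0.1270
  β = 0.1270: g = 0.00453, g' = -0.4584 → β = 0.1369
  β = 0.1369: g = 0.00005, g' = -0.4477 → β = 0.1370
Converged at β = 0.1370.
Compositions from xᵢ = zᵢ/(1+β(Kᵢ−1)), yᵢ = Kᵢxᵢ:
  ethanol: x = 0.1266, y = 0.3687
  n-octane: x = 0.4301, y = 0.3578
  ethylbenzene: x = 0.4433, y = 0.2735

β = 0.1370, x_ethanol = 0.1266, y_ethanol = 0.3687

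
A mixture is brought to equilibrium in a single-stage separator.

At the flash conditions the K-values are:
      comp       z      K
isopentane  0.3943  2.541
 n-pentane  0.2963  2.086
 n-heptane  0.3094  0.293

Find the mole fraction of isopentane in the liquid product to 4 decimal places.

Newton–Raphson from ψ = 0.49:
  ψ = 0.4900: g = 0.22153, g' = -0.8149 → ψ = 0.7619
  ψ = 0.7619: g = -0.01854, g' = -1.0293 → ψ = 0.7438
  ψ = 0.7438: g = -0.00028, g' = -0.9982 → ψ = 0.7436
Converged at ψ = 0.7436.
Compositions from xᵢ = zᵢ/(1+ψ(Kᵢ−1)), yᵢ = Kᵢxᵢ:
  isopentane: x = 0.1838, y = 0.4669
  n-pentane: x = 0.1639, y = 0.3420
  n-heptane: x = 0.6523, y = 0.1911

x_isopentane = 0.1838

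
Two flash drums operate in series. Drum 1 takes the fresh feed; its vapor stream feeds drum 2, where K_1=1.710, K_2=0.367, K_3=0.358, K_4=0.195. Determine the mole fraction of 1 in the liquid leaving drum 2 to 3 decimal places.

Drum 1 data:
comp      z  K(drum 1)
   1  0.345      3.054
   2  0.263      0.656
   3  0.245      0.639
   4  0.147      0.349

x_1 (drum 2) = 0.483

Drum 1:
Rachford–Rice: g(ψ₁) = Σ zᵢ(Kᵢ−1)/(1+ψ₁(Kᵢ−1)) = 0.
Check two-phase: ΣzᵢKᵢ = 1.434 > 1 and Σzᵢ/Kᵢ = 1.318 > 1, so g(0) = 0.434 > 0 and g(1) = -0.318 < 0.
Iterate (Newton) starting at ψ₁ = 0.47:
  ψ₁ = 0.470: g = 0.0082, g' = -0.597 → ψ₁ = 0.484
Converged at ψ₁ = 0.484.
Drum-1 compositions:
  1: x = 0.173, y = 0.528
  2: x = 0.316, y = 0.207
  3: x = 0.297, y = 0.190
  4: x = 0.215, y = 0.075
Drum-2 feed = drum-1 vapor: z₂ = (0.5284, 0.2070, 0.1897, 0.0749).
Drum 2:
Iterate (Newton) starting at ψ₂ = 0.5:
  ψ₂ = 0.500: g = -0.1951, g' = -0.628 → ψ₂ = 0.189
  ψ₂ = 0.189: g = -0.0280, g' = -0.483 → ψ₂ = 0.132
  ψ₂ = 0.132: g = -0.0002, g' = -0.475 → ψ₂ = 0.131
Converged at ψ₂ = 0.131.
  1: x = 0.483, y = 0.827
  2: x = 0.226, y = 0.083
  3: x = 0.207, y = 0.074
  4: x = 0.084, y = 0.016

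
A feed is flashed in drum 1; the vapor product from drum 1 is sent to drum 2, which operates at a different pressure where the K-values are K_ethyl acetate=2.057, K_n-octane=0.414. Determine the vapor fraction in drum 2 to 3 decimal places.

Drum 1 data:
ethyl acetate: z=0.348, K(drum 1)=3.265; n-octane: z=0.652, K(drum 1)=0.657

V/F (drum 2) = 0.193

Drum 1:
Let ψ₁ = V/F and solve Σ zᵢ(Kᵢ−1)/(1+ψ₁(Kᵢ−1)) = 0.
Check two-phase: ΣzᵢKᵢ = 1.565 > 1 and Σzᵢ/Kᵢ = 1.099 > 1, so g(0) = 0.565 > 0 and g(1) = -0.099 < 0.
Binary case is linear: z₁(K₁−1)(1+ψ₁(K₂−1)) + z₂(K₂−1)(1+ψ₁(K₁−1)) = 0
⇒ ψ₁ = [z₁(K₁−1)+z₂(K₂−1)] / [−(K₁−1)(K₂−1)] = 0.5646/0.7769 = 0.727
Drum-1 compositions:
  ethyl acetate: x = 0.132, y = 0.429
  n-octane: x = 0.868, y = 0.571
Drum-2 feed = drum-1 vapor: z₂ = (0.4294, 0.5706).
Drum 2:
Binary case is linear: z₁(K₁−1)(1+ψ₂(K₂−1)) + z₂(K₂−1)(1+ψ₂(K₁−1)) = 0
⇒ ψ₂ = [z₁(K₁−1)+z₂(K₂−1)] / [−(K₁−1)(K₂−1)] = 0.1195/0.6194 = 0.193
  ethyl acetate: x = 0.357, y = 0.734
  n-octane: x = 0.643, y = 0.266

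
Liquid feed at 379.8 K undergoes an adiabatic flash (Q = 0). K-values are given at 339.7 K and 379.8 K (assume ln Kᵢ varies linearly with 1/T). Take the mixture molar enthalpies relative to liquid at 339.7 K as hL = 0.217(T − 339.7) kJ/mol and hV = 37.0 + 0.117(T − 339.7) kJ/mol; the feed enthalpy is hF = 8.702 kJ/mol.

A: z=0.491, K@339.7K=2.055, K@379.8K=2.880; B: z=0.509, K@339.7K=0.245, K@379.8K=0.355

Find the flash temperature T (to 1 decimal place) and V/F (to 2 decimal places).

T = 344.0 K, V/F = 0.21

Adiabatic flash: solve Rachford–Rice at each trial T, then check hF = ψ·hV(T) + (1−ψ)·hL(T).
  T = 339.7 K: K = (2.055, 0.245), RR gives ψ = 0.168, H_out = 6.211 kJ/mol
  T = 379.8 K: K = (2.880, 0.355), RR gives ψ = 0.490, H_out = 24.883 kJ/mol
  T = 359.8 K: K = (2.457, 0.298), RR gives ψ = 0.350, H_out = 16.613 kJ/mol
  T = 349.8 K: K = (2.254, 0.271), RR gives ψ = 0.268, H_out = 11.825 kJ/mol
  T = 344.8 K: K = (2.155, 0.258), RR gives ψ = 0.221, H_out = 9.167 kJ/mol
  T = 342.2 K: K = (2.104, 0.251), RR gives ψ = 0.195, H_out = 7.695 kJ/mol
  T = 343.5 K: K = (2.129, 0.255), RR gives ψ = 0.208, H_out = 8.440 kJ/mol
Linear interpolation between T = 343.5 (H_out = 8.440) and T = 344.8 (H_out = 9.167) on hF = 8.702 gives T ≈ 344.0 K, at which ψ = 0.21.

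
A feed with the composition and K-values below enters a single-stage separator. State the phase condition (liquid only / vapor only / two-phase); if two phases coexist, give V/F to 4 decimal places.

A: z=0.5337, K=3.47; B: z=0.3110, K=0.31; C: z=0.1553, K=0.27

ΣzᵢKᵢ = 1.9903; Σzᵢ/Kᵢ = 1.7322.
Both exceed 1, so a two-phase solution exists.
Iterate (Newton) starting at ψ = 0.5:
  ψ = 0.5000: g = 0.08366, g' = -1.2022 → ψ = 0.5696
  ψ = 0.5696: g = 0.00010, g' = -1.2064 → ψ = 0.5697
Converged at ψ = 0.5697.

two-phase, V/F = 0.5697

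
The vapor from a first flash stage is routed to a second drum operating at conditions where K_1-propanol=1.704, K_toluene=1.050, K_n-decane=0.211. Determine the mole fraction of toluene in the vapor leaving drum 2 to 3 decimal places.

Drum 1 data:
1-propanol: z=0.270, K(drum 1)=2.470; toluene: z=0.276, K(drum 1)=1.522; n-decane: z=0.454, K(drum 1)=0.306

Drum 1:
Newton–Raphson from ψ₁ = 0.57:
  ψ₁ = 0.570: g = -0.1943, g' = -0.816 → ψ₁ = 0.332
  ψ₁ = 0.332: g = -0.0198, g' = -0.687 → ψ₁ = 0.303
Converged at ψ₁ = 0.303.
Drum-1 compositions:
  1-propanol: x = 0.187, y = 0.461
  toluene: x = 0.238, y = 0.363
  n-decane: x = 0.575, y = 0.176
Drum-2 feed = drum-1 vapor: z₂ = (0.4614, 0.3627, 0.1759).
Drum 2:
Rachford–Rice: g(ψ₂) = Σ zᵢ(Kᵢ−1)/(1+ψ₂(Kᵢ−1)) = 0.
g(0) = ΣzᵢKᵢ − 1 = 0.204 and g(1) = 1 − Σzᵢ/Kᵢ = -0.450, so a root lies in (0, 1).
Newton iteration, ψ₂⁰ = 0.5:
  ψ₂ = 0.500: g = 0.0287, g' = -0.425 → ψ₂ = 0.568
  ψ₂ = 0.568: g = -0.0017, g' = -0.477 → ψ₂ = 0.564
Converged at ψ₂ = 0.564.
  1-propanol: x = 0.330, y = 0.563
  toluene: x = 0.353, y = 0.370
  n-decane: x = 0.317, y = 0.067

y_toluene (drum 2) = 0.370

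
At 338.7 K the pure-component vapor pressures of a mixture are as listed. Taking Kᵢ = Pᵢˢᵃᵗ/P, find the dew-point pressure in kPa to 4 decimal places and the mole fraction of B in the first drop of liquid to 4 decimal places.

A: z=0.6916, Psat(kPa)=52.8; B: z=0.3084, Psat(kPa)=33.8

At the dew point ψ → 1, so Σzᵢ/Kᵢ = 1 with Kᵢ = Pᵢˢᵃᵗ/P ⇒ 1/P = Σzᵢ/Pᵢˢᵃᵗ.
1/P = 0.6916/52.8 + 0.3084/33.8 = 0.0222227 ⇒ P = 44.9989 kPa
xᵢ = zᵢP/Pᵢˢᵃᵗ ⇒ x_B = 0.3084·44.9989/33.8 = 0.4106

Pdew = 44.9989 kPa, x_B = 0.4106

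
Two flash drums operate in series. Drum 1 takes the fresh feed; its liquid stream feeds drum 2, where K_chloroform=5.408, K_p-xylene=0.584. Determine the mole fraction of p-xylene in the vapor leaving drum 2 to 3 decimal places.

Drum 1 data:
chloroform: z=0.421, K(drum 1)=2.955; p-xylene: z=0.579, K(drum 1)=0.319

Drum 1:
Binary case is linear: z₁(K₁−1)(1+ψ₁(K₂−1)) + z₂(K₂−1)(1+ψ₁(K₁−1)) = 0
⇒ ψ₁ = [z₁(K₁−1)+z₂(K₂−1)] / [−(K₁−1)(K₂−1)] = 0.4288/1.3314 = 0.322
Drum-1 compositions:
  chloroform: x = 0.258, y = 0.763
  p-xylene: x = 0.742, y = 0.237
Drum-2 feed = drum-1 liquid: z₂ = (0.2583, 0.7417).
Drum 2:
Let ψ₂ = V/F and solve Σ zᵢ(Kᵢ−1)/(1+ψ₂(Kᵢ−1)) = 0.
Feasibility: ΣzᵢKᵢ = 1.830, Σzᵢ/Kᵢ = 1.318 — both > 1, two phases present.
Binary case is linear: z₁(K₁−1)(1+ψ₂(K₂−1)) + z₂(K₂−1)(1+ψ₂(K₁−1)) = 0
⇒ ψ₂ = [z₁(K₁−1)+z₂(K₂−1)] / [−(K₁−1)(K₂−1)] = 0.8303/1.8337 = 0.453
  chloroform: x = 0.086, y = 0.466
  p-xylene: x = 0.914, y = 0.534

y_p-xylene (drum 2) = 0.534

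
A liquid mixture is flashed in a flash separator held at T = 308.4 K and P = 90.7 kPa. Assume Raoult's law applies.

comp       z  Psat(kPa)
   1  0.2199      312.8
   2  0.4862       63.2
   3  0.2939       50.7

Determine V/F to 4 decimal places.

Raoult's law: Kᵢ = Pᵢˢᵃᵗ/P = Pᵢˢᵃᵗ/90.7.
  K_1 = 312.8/90.7 = 3.448732, K_2 = 63.2/90.7 = 0.696803, K_3 = 50.7/90.7 = 0.558986
Rachford–Rice: g(V/F) = Σ zᵢ(Kᵢ−1)/(1+V/F(Kᵢ−1)) = 0.
Feasibility: ΣzᵢKᵢ = 1.2614, Σzᵢ/Kᵢ = 1.2873 — both > 1, two phases present.
Newton–Raphson from V/F = 0.56:
  V/F = 0.5600: g = -0.12260, g' = -0.4001 → V/F = 0.2536
  V/F = 0.2536: g = 0.02656, g' = -0.6267 → V/F = 0.2960
  V/F = 0.2960: g = 0.00118, g' = -0.5728 → V/F = 0.2980
Converged at V/F = 0.2980.

V/F = 0.2980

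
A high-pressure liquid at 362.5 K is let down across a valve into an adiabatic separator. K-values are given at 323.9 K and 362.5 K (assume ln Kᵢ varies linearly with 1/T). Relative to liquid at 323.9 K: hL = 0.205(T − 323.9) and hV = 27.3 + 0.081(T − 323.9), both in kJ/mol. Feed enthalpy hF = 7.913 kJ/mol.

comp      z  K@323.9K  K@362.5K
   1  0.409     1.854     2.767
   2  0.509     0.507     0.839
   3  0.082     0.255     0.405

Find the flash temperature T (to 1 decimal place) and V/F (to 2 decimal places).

Adiabatic flash: solve Rachford–Rice at each trial T, then check hF = ψ·hV(T) + (1−ψ)·hL(T).
  T = 323.9 K: K = (1.854, 0.507, 0.255), RR gives ψ = 0.082, H_out = 2.230 kJ/mol
  T = 362.5 K: K = (2.767, 0.839, 0.405), RR gives ψ = 1.000, H_out = 30.427 kJ/mol
  T = 343.2 K: K = (2.291, 0.662, 0.326), RR gives ψ = 0.572, H_out = 18.202 kJ/mol
  T = 333.5 K: K = (2.066, 0.581, 0.289), RR gives ψ = 0.327, H_out = 10.515 kJ/mol
  T = 328.7 K: K = (1.959, 0.543, 0.272), RR gives ψ = 0.207, H_out = 6.517 kJ/mol
  T = 331.1 K: K = (2.012, 0.562, 0.280), RR gives ψ = 0.268, H_out = 8.543 kJ/mol
  T = 329.9 K: K = (1.985, 0.553, 0.276), RR gives ψ = 0.238, H_out = 7.538 kJ/mol
Linear interpolation between T = 329.9 (H_out = 7.538) and T = 331.1 (H_out = 8.543) on hF = 7.913 gives T ≈ 330.3 K, at which ψ = 0.25.

T = 330.3 K, V/F = 0.25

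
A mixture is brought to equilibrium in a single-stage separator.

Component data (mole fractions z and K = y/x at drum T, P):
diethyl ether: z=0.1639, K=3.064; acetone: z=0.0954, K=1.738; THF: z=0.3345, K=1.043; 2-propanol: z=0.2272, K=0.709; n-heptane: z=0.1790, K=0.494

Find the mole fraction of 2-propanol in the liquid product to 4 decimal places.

x_2-propanol = 0.2765

Rachford–Rice: g(ψ) = Σ zᵢ(Kᵢ−1)/(1+ψ(Kᵢ−1)) = 0.
g(0) = ΣzᵢKᵢ − 1 = 0.2664 and g(1) = 1 − Σzᵢ/Kᵢ = -0.1119, so a root lies in (0, 1).
Iterate (Newton) starting at ψ = 0.5:
  ψ = 0.5000: g = 0.03337, g' = -0.3059 → ψ = 0.6091
  ψ = 0.6091: g = 0.00118, g' = -0.2866 → ψ = 0.6132
Converged at ψ = 0.6132.
Compositions from xᵢ = zᵢ/(1+ψ(Kᵢ−1)), yᵢ = Kᵢxᵢ:
  diethyl ether: x = 0.0723, y = 0.2217
  acetone: x = 0.0657, y = 0.1141
  THF: x = 0.3259, y = 0.3399
  2-propanol: x = 0.2765, y = 0.1961
  n-heptane: x = 0.2595, y = 0.1282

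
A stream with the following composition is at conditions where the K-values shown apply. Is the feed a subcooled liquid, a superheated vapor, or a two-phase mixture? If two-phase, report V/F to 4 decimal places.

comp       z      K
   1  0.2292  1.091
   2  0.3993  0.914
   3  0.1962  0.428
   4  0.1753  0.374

ΣzᵢKᵢ = 0.7646; Σzᵢ/Kᵢ = 1.5741.
Since ΣzᵢKᵢ < 1 the mixture is below its bubble point — single liquid phase.

subcooled liquid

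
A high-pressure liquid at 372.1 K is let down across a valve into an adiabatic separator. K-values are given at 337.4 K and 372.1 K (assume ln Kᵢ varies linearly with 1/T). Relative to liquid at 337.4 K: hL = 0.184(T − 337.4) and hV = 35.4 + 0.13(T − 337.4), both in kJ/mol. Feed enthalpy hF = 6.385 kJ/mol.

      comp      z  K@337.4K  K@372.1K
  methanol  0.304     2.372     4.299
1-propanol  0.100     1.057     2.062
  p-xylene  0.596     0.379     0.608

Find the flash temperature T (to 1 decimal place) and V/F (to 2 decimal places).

Adiabatic flash: solve Rachford–Rice at each trial T, then check hF = ψ·hV(T) + (1−ψ)·hL(T).
  T = 337.4 K: K = (2.372, 1.057, 0.379), RR gives ψ = 0.069, H_out = 2.443 kJ/mol
  T = 372.1 K: K = (4.299, 2.062, 0.608), RR gives ψ = 0.785, H_out = 32.690 kJ/mol
  T = 354.8 K: K = (3.243, 1.502, 0.486), RR gives ψ = 0.423, H_out = 17.768 kJ/mol
  T = 346.1 K: K = (2.784, 1.266, 0.430), RR gives ψ = 0.256, H_out = 10.537 kJ/mol
  T = 341.8 K: K = (2.575, 1.159, 0.405), RR gives ψ = 0.168, H_out = 6.706 kJ/mol
  T = 339.6 K: K = (2.472, 1.107, 0.392), RR gives ψ = 0.120, H_out = 4.628 kJ/mol
Linear interpolation between T = 339.6 (H_out = 4.628) and T = 341.8 (H_out = 6.706) on hF = 6.385 gives T ≈ 341.5 K, at which ψ = 0.16.

T = 341.5 K, V/F = 0.16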